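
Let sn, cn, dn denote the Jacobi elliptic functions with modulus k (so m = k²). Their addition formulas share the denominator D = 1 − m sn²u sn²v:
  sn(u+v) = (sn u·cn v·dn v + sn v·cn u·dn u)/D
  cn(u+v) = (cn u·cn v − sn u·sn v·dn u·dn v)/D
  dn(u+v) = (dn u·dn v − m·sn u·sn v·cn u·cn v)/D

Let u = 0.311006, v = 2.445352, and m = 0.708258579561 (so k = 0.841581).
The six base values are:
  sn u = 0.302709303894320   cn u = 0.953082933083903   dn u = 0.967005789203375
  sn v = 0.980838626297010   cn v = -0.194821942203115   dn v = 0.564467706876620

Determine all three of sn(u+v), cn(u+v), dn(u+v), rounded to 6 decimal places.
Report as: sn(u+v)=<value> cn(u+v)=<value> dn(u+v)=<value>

m = k² = 0.708258579561
D = 1 − m·sn²u·sn²v = 0.9375635066368846
sn(u+v) = (sn u·cn v·dn v + sn v·cn u·dn u)/D = 0.8706877358684373/0.9375635066368846 = 0.9286706763914734
cn(u+v) = (cn u·cn v − sn u·sn v·dn u·dn v)/D = -0.3477473157129267/0.9375635066368846 = -0.3709053448126667
dn(u+v) = (dn u·dn v − m·sn u·sn v·cn u·cn v)/D = 0.5848901863700366/0.9375635066368846 = 0.623840606241261

sn(u+v)=0.928671 cn(u+v)=-0.370905 dn(u+v)=0.623841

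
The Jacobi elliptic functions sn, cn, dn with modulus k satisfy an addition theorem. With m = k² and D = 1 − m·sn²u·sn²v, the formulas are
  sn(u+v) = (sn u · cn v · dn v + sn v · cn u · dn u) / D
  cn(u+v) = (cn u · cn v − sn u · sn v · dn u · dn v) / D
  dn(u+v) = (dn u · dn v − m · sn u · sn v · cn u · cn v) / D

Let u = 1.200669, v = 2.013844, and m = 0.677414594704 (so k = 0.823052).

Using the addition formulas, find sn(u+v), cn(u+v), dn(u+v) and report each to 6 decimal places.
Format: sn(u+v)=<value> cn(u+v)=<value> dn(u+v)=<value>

sn u = 0.869808068675885, cn u = 0.4933902346685906, dn u = 0.6982056273288187
sn v = 0.9998595134711525, cn v = 0.01676166224544228, dn v = 0.5681335469554953
m = k² = 0.677414594704
D = 1 − m·sn²u·sn²v = 0.4876350891117968
sn(u+v) = (sn u·cn v·dn v + sn v·cn u·dn u)/D = 0.3527225051616331/0.4876350891117968 = 0.7233329041273459
cn(u+v) = (cn u·cn v − sn u·sn v·dn u·dn v)/D = -0.3367117676672019/0.4876350891117968 = -0.6904994640162292
dn(u+v) = (dn u·dn v − m·sn u·sn v·cn u·cn v)/D = 0.39180184526126/0.4876350891117968 = 0.8034734456351525

sn(u+v)=0.723333 cn(u+v)=-0.690499 dn(u+v)=0.803473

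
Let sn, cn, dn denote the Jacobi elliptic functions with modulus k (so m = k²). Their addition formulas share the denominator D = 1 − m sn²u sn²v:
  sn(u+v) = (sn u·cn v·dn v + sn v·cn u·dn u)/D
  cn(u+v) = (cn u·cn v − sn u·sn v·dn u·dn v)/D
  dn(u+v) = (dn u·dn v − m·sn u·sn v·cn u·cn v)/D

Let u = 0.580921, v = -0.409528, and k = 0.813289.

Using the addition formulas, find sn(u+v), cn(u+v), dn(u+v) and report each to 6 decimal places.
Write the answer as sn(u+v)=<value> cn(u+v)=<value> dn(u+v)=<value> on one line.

sn u = 0.5319369368901359, cn u = 0.8467839719621171, dn u = 0.9015771007123477
sn v = -0.3914817101806954, cn v = 0.9201858891517507, dn v = 0.9479605628988739
m = k² = 0.661438997521
D = 1 − m·sn²u·sn²v = 0.9713164403444826
sn(u+v) = (sn u·cn v·dn v + sn v·cn u·dn u)/D = 0.1651353513261511/0.9713164403444826 = 0.1700118977370392
cn(u+v) = (cn u·cn v − sn u·sn v·dn u·dn v)/D = 0.9571760250998066/0.9713164403444826 = 0.9854420097742183
dn(u+v) = (dn u·dn v − m·sn u·sn v·cn u·cn v)/D = 0.9619866915219816/0.9713164403444826 = 0.9903947380740388

sn(u+v)=0.170012 cn(u+v)=0.985442 dn(u+v)=0.990395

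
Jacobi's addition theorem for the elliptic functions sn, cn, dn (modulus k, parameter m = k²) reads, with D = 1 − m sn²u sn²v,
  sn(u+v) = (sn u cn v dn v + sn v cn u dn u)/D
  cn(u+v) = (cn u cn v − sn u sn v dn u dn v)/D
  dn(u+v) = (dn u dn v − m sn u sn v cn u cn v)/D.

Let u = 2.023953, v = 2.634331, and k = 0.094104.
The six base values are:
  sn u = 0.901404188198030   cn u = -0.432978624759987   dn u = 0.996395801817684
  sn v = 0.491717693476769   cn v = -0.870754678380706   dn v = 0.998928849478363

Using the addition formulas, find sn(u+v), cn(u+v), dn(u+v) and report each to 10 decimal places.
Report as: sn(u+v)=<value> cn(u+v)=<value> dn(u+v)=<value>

sn(u+v)=-0.9979332260 cn(u+v)=-0.0642594471 dn(u+v)=0.9955807372

m = k² = 0.008855562816
D = 1 − m·sn²u·sn²v = 0.9982602494486169
sn(u+v) = (sn u·cn v·dn v + sn v·cn u·dn u)/D = -0.9961970710733697/0.9982602494486169 = -0.9979332259534657
cn(u+v) = (cn u·cn v − sn u·sn v·dn u·dn v)/D = -0.0641476516643789/0.9982602494486169 = -0.06425944707285547
dn(u+v) = (dn u·dn v − m·sn u·sn v·cn u·cn v)/D = 0.9938486750475031/0.9982602494486169 = 0.9955807371839653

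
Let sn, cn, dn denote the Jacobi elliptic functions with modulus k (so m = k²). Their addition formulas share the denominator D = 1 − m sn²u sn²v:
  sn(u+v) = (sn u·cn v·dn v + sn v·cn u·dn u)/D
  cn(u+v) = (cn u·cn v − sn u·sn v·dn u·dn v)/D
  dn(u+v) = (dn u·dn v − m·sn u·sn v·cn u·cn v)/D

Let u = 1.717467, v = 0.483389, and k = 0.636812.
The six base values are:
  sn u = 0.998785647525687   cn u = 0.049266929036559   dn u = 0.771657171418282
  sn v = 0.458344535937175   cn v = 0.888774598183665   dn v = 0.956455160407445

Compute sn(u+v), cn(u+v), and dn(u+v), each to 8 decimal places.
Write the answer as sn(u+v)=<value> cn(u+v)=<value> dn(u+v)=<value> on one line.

sn(u+v)=0.94694336 cn(u+v)=-0.32140049 dn(u+v)=0.79772237

m = k² = 0.405529523344
D = 1 − m·sn²u·sn²v = 0.9150132581777372
sn(u+v) = (sn u·cn v·dn v + sn v·cn u·dn u)/D = 0.8664657288735854/0.9150132581777372 = 0.9469433597051534
cn(u+v) = (cn u·cn v − sn u·sn v·dn u·dn v)/D = -0.2940857074538046/0.9150132581777372 = -0.3214004877256978
dn(u+v) = (dn u·dn v − m·sn u·sn v·cn u·cn v)/D = 0.729926542988874/0.9150132581777372 = 0.7977223679168692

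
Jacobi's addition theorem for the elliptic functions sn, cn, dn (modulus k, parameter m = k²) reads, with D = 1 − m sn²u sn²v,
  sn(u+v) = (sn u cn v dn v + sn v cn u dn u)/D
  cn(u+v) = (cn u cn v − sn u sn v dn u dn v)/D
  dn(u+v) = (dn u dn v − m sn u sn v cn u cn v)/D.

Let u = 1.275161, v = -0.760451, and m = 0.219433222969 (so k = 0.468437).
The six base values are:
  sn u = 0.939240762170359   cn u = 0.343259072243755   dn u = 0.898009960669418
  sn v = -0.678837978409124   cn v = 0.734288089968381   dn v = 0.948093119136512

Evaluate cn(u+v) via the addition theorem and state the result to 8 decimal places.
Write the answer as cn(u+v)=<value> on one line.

cn(u+v)=0.87274868

m = k² = 0.219433222969
D = 1 − m·sn²u·sn²v = 0.9107951413433916
cn(u+v) = (cn u·cn v − sn u·sn v·dn u·dn v)/D = 0.7948952613676065/0.9107951413433916 = 0.8727486844024697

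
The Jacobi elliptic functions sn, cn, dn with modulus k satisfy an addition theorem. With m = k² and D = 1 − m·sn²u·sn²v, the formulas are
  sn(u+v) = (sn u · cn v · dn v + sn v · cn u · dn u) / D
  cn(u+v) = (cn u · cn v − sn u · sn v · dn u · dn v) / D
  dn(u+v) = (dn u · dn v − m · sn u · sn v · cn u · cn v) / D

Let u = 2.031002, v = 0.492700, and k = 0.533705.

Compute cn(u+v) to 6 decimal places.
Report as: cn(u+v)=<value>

cn(u+v)=-0.653625

sn u = 0.9618933029837783, cn u = -0.2734250787235094, dn u = 0.8581690107142485
sn v = 0.4682474587777402, cn v = 0.8835973728730685, dn v = 0.9682700998029375
m = k² = 0.284841027025
D = 1 − m·sn²u·sn²v = 0.9422160530309823
cn(u+v) = (cn u·cn v − sn u·sn v·dn u·dn v)/D = -0.6158561866172785/0.9422160530309823 = -0.6536252323829041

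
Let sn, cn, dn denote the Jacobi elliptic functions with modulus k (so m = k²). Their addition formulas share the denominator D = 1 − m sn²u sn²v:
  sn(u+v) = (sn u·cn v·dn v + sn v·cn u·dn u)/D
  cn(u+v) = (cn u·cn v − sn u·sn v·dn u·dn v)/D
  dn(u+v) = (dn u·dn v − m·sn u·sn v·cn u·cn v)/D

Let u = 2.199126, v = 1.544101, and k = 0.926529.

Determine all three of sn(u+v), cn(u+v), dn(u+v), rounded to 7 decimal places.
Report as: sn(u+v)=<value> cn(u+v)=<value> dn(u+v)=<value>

sn u = 0.9966328744795942, cn u = 0.08199337477224302, dn u = 0.3838168020220424
sn v = 0.9345095027503639, cn v = 0.355938181808678, dn v = 0.5003034168968771
m = k² = 0.858455987841
D = 1 − m·sn²u·sn²v = 0.2553436536241188
sn(u+v) = (sn u·cn v·dn v + sn v·cn u·dn u)/D = 0.2068869011157763/0.2553436536241188 = 0.8102292662433908
cn(u+v) = (cn u·cn v − sn u·sn v·dn u·dn v)/D = -0.1496602538846736/0.2553436536241188 = -0.5861130745194963
dn(u+v) = (dn u·dn v − m·sn u·sn v·cn u·cn v)/D = 0.1686907978339385/0.2553436536241188 = 0.6606422185932278

sn(u+v)=0.8102293 cn(u+v)=-0.5861131 dn(u+v)=0.6606422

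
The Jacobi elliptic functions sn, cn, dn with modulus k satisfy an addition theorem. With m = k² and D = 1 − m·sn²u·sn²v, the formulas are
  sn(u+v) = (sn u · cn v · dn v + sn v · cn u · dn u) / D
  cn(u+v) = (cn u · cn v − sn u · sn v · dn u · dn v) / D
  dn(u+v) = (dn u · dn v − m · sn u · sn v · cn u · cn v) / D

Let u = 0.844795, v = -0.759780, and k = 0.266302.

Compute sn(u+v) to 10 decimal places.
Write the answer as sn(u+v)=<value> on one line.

sn(u+v)=0.0849054030

sn u = 0.7437257595234944, cn u = 0.6684848499563782, dn u = 0.980190775638128
sn v = -0.68541090640023, cn v = 0.7281565006148164, dn v = 0.9832009721119848
m = k² = 0.070916755204
D = 1 − m·sn²u·sn²v = 0.9815720712059601
sn(u+v) = (sn u·cn v·dn v + sn v·cn u·dn u)/D = 0.0833407723115988/0.9815720712059601 = 0.08490540303291869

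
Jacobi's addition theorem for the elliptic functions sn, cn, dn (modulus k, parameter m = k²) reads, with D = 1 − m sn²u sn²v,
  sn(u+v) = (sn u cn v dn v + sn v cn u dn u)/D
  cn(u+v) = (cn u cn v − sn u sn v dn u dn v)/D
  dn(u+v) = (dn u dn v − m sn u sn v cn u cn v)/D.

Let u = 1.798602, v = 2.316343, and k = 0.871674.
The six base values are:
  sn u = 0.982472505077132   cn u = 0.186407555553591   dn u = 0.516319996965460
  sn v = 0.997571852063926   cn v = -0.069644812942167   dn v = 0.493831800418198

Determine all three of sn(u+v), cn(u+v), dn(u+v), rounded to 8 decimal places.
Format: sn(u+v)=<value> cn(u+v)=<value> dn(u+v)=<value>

m = k² = 0.759815562276
D = 1 − m·sn²u·sn²v = 0.2701436888642484
sn(u+v) = (sn u·cn v·dn v + sn v·cn u·dn u)/D = 0.06222224578841435/0.2701436888642484 = 0.2303301848361227
cn(u+v) = (cn u·cn v − sn u·sn v·dn u·dn v)/D = -0.2628802099098181/0.2701436888642484 = -0.9731125350920918
dn(u+v) = (dn u·dn v − m·sn u·sn v·cn u·cn v)/D = 0.2646429759540254/0.2701436888642484 = 0.9796378255833057

sn(u+v)=0.23033018 cn(u+v)=-0.97311254 dn(u+v)=0.97963783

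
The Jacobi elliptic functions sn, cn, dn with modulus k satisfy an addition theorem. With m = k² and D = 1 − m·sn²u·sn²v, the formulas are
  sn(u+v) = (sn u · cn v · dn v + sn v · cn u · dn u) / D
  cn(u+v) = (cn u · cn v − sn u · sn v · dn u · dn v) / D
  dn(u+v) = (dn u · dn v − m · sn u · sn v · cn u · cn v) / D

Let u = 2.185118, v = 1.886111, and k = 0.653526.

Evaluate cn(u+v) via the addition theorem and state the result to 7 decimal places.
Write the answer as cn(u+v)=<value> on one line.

cn(u+v)=-0.8914499

sn u = 0.9562085637070744, cn u = -0.2926861504978564, dn u = 0.7806990739867635
sn v = 0.9977130616596138, cn v = -0.06759176424535464, dn v = 0.7581919407858671
m = k² = 0.427096232676
D = 1 − m·sn²u·sn²v = 0.6112751415349021
cn(u+v) = (cn u·cn v − sn u·sn v·dn u·dn v)/D = -0.5449211527458596/0.6112751415349021 = -0.8914498819264453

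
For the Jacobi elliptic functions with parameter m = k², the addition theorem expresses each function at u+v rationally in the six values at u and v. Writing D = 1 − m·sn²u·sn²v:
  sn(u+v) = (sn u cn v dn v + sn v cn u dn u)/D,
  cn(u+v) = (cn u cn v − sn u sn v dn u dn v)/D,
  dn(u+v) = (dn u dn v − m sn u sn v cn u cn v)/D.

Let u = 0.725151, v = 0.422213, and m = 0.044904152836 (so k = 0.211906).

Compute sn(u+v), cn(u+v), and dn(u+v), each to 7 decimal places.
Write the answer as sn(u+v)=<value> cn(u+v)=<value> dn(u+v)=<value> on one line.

sn(u+v)=0.9080860 cn(u+v)=0.4187838 dn(u+v)=0.9813109

sn u = 0.6613255262160126, cn u = 0.7500990257126815, dn u = 0.9901318617099389
sn v = 0.4092844167014384, cn v = 0.9124068534625128, dn v = 0.9962318694447356
m = k² = 0.044904152836
D = 1 − m·sn²u·sn²v = 0.9967102151327244
sn(u+v) = (sn u·cn v·dn v + sn v·cn u·dn u)/D = 0.9050985461017674/0.9967102151327244 = 0.9080859535298755
cn(u+v) = (cn u·cn v − sn u·sn v·dn u·dn v)/D = 0.4174061269248315/0.9967102151327244 = 0.4187838356500125
dn(u+v) = (dn u·dn v − m·sn u·sn v·cn u·cn v)/D = 0.9780826239400525/0.9967102151327244 = 0.9813109257737552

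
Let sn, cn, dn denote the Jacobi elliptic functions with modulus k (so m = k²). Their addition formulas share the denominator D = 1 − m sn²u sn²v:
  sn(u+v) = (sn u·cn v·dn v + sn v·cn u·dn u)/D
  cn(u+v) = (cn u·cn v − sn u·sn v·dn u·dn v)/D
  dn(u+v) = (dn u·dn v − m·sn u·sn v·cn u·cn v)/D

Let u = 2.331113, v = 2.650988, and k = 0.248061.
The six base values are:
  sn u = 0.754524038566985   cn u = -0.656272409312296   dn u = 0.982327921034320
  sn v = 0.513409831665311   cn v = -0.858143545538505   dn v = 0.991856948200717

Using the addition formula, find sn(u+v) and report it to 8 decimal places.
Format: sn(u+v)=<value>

m = k² = 0.061534259721
D = 1 − m·sn²u·sn²v = 0.9907659652711019
sn(u+v) = (sn u·cn v·dn v + sn v·cn u·dn u)/D = -0.9731997246763673/0.9907659652711019 = -0.9822700403420419

sn(u+v)=-0.98227004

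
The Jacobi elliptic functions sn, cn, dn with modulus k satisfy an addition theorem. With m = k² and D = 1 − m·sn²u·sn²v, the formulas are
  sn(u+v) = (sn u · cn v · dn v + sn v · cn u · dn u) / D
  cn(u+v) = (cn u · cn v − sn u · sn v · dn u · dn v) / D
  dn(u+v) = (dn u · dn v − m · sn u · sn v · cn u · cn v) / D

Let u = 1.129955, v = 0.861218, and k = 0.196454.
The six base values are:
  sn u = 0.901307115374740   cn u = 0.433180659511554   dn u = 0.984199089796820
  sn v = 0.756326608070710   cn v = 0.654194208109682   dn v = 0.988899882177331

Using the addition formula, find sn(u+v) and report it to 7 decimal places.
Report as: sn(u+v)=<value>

sn(u+v)=0.9220710

m = k² = 0.038594174116
D = 1 − m·sn²u·sn²v = 0.9820656306370494
sn(u+v) = (sn u·cn v·dn v + sn v·cn u·dn u)/D = 0.9055342022577647/0.9820656306370494 = 0.9220709634959529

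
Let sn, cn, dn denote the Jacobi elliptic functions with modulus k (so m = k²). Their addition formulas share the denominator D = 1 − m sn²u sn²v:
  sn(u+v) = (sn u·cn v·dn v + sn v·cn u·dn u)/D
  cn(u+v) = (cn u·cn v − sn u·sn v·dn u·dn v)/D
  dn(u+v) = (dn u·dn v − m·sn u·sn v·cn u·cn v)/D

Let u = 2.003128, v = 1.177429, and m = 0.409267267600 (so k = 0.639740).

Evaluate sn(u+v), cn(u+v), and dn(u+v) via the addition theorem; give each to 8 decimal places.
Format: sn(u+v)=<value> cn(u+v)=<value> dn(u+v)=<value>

sn(u+v)=0.37426732 cn(u+v)=-0.92732086 dn(u+v)=0.97091270

sn u = 0.9857588797050933, cn u = -0.1681648925387206, dn u = 0.7760841306768498
sn v = 0.8881568016103222, cn v = 0.4595405267800902, dn v = 0.8228977877388984
m = k² = 0.4092672676
D = 1 − m·sn²u·sn²v = 0.6862904788475296
sn(u+v) = (sn u·cn v·dn v + sn v·cn u·dn u)/D = 0.2568560967527813/0.6862904788475296 = 0.3742673178041363
cn(u+v) = (cn u·cn v − sn u·sn v·dn u·dn v)/D = -0.6364114761046483/0.6862904788475296 = -0.9273208586156669
dn(u+v) = (dn u·dn v − m·sn u·sn v·cn u·cn v)/D = 0.6663281407060116/0.6862904788475296 = 0.97091269840281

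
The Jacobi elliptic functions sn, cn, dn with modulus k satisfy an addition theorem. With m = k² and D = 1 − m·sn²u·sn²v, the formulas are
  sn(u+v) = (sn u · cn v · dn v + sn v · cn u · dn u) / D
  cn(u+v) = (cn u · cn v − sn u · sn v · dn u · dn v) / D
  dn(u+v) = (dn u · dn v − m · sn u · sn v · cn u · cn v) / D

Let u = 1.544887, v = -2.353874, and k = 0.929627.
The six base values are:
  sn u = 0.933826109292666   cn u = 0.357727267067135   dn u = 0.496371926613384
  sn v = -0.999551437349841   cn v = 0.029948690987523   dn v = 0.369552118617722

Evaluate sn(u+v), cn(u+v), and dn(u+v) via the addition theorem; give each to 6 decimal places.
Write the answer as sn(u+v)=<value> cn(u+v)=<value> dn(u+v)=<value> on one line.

sn(u+v)=-0.676557 cn(u+v)=0.736390 dn(u+v)=0.777449

m = k² = 0.864206359129
D = 1 − m·sn²u·sn²v = 0.2470610248990724
sn(u+v) = (sn u·cn v·dn v + sn v·cn u·dn u)/D = -0.1671509074770402/0.2470610248990724 = -0.6765571685996342
cn(u+v) = (cn u·cn v − sn u·sn v·dn u·dn v)/D = 0.1819332958910547/0.2470610248990724 = 0.7363901123836781
dn(u+v) = (dn u·dn v − m·sn u·sn v·cn u·cn v)/D = 0.1920773815850497/0.2470610248990724 = 0.7774491410108729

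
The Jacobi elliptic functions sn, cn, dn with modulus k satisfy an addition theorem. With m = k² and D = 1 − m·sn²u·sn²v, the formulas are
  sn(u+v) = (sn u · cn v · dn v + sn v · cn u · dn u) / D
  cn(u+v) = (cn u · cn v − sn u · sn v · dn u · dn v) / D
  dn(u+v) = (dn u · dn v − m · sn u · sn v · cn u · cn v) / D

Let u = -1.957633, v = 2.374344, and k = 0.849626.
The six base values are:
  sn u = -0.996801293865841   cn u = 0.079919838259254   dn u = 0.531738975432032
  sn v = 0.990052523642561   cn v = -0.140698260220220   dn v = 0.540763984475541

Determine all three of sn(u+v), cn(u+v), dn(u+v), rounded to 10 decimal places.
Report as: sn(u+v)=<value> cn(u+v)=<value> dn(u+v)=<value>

sn(u+v)=0.3970934122 cn(u+v)=0.9177781987 dn(u+v)=0.9413682259

m = k² = 0.721864339876
D = 1 − m·sn²u·sn²v = 0.2969450917942871
sn(u+v) = (sn u·cn v·dn v + sn v·cn u·dn u)/D = 0.1179149397370343/0.2969450917942871 = 0.3970934122013422
cn(u+v) = (cn u·cn v − sn u·sn v·dn u·dn v)/D = 0.2725297314560912/0.2969450917942871 = 0.9177781986876213
dn(u+v) = (dn u·dn v − m·sn u·sn v·cn u·cn v)/D = 0.2795346742614809/0.2969450917942871 = 0.9413682259315889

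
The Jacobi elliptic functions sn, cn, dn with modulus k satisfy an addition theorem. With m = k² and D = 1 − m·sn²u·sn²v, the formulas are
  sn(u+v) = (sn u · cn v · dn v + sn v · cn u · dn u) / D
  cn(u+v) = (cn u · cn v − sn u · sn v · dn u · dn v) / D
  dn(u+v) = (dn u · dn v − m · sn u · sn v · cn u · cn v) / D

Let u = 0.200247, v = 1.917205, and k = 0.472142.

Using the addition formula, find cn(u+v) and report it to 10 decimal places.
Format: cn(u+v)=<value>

sn u = 0.198621488121508, cn u = 0.9800762748155868, dn u = 0.9955931758229903
sn v = 0.9765058533703574, cn v = -0.2154908776107009, dn v = 0.8873744565917687
m = k² = 0.222918068164
D = 1 − m·sn²u·sn²v = 0.9916141433280394
cn(u+v) = (cn u·cn v − sn u·sn v·dn u·dn v)/D = -0.3825497880873058/0.9916141433280394 = -0.3857849251760351

cn(u+v)=-0.3857849252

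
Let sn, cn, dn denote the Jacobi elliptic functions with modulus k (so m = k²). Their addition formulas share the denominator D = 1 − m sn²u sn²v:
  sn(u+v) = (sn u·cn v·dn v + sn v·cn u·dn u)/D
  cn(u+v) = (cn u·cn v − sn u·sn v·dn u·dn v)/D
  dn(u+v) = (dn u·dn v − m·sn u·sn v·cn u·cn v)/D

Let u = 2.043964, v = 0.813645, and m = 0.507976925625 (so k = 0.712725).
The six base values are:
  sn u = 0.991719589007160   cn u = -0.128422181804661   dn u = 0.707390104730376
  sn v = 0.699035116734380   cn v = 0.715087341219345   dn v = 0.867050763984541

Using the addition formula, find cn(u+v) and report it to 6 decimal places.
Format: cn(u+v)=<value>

cn(u+v)=-0.684021

m = k² = 0.507976925625
D = 1 − m·sn²u·sn²v = 0.7558707843300756
cn(u+v) = (cn u·cn v − sn u·sn v·dn u·dn v)/D = -0.5170312506796054/0.7558707843300756 = -0.6840206836911252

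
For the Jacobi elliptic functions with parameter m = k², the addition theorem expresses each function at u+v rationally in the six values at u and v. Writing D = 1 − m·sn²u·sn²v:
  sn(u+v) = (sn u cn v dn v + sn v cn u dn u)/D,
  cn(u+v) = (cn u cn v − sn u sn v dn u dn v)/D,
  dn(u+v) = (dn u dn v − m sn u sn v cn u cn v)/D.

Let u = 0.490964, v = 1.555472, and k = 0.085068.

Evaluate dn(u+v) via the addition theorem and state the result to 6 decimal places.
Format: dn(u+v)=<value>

sn u = 0.4713562982624796, cn u = 0.8819428780189182, dn u = 0.9991957783732615
sn v = 0.9998359847324963, cn v = 0.01811087060302474, dn v = 0.9963763390383647
m = k² = 0.007236564624
D = 1 − m·sn²u·sn²v = 0.9983927308820365
dn(u+v) = (dn u·dn v − m·sn u·sn v·cn u·cn v)/D = 0.9955205575075368/0.9983927308820365 = 0.9971232028382636

dn(u+v)=0.997123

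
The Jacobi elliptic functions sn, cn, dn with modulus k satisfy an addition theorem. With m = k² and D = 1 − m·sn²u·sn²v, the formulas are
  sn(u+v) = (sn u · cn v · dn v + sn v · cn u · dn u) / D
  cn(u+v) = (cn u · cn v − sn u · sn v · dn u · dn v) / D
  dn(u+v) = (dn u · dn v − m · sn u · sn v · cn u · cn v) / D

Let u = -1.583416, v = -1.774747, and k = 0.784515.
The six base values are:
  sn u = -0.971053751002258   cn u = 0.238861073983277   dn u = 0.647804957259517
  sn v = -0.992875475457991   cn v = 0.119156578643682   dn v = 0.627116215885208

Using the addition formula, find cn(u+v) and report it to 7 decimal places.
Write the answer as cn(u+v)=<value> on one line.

m = k² = 0.615463785225
D = 1 − m·sn²u·sn²v = 0.4278912224598753
cn(u+v) = (cn u·cn v − sn u·sn v·dn u·dn v)/D = -0.3632171896621655/0.4278912224598753 = -0.8488540325134282

cn(u+v)=-0.8488540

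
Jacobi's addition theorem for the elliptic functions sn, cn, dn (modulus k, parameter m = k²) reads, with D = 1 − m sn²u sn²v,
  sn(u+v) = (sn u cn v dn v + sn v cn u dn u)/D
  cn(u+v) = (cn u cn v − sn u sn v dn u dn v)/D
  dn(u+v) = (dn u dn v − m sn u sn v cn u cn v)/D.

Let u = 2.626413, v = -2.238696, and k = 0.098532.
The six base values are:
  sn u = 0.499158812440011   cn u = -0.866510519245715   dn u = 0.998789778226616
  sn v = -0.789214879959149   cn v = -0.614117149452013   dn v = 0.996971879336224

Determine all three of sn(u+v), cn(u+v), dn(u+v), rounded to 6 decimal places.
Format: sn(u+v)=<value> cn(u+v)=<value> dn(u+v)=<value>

m = k² = 0.009708555024
D = 1 − m·sn²u·sn²v = 0.998493314489497
sn(u+v) = (sn u·cn v·dn v + sn v·cn u·dn u)/D = 0.377421628648462/0.998493314489497 = 0.3779911424258536
cn(u+v) = (cn u·cn v − sn u·sn v·dn u·dn v)/D = 0.9244143082560784/0.998493314489497 = 0.9258092115806572
dn(u+v) = (dn u·dn v − m·sn u·sn v·cn u·cn v)/D = 0.997800553071604/0.998493314489497 = 0.9993061932335049

sn(u+v)=0.377991 cn(u+v)=0.925809 dn(u+v)=0.999306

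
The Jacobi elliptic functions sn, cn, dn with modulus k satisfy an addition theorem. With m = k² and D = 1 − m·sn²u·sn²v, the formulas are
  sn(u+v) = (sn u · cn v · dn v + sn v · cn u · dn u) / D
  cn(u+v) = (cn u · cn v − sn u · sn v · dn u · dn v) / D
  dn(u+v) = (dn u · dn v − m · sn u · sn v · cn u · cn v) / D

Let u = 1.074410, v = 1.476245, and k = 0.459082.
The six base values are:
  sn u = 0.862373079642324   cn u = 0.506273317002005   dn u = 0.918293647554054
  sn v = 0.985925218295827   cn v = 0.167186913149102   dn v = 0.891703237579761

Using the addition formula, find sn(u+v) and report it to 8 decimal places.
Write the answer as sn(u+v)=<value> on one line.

sn(u+v)=0.69242213

m = k² = 0.210756282724
D = 1 − m·sn²u·sn²v = 0.8476442455028253
sn(u+v) = (sn u·cn v·dn v + sn v·cn u·dn u)/D = 0.5869276357999113/0.8476442455028253 = 0.6924221321785108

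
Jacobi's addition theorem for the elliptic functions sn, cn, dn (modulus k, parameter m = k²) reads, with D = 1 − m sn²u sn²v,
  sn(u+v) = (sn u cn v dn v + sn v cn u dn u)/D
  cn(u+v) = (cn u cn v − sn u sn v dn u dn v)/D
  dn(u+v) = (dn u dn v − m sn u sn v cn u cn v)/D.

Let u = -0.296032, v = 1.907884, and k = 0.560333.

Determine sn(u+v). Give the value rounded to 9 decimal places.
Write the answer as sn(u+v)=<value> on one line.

sn(u+v)=0.995824362

sn u = -0.2904525494959134, cn u = 0.9568893961641147, dn u = 0.9866673143417411
sn v = 0.9881483650189639, cn v = -0.1535018198926266, dn v = 0.8327214519396976
m = k² = 0.313973070889
D = 1 − m·sn²u·sn²v = 0.9741365116970463
sn(u+v) = (sn u·cn v·dn v + sn v·cn u·dn u)/D = 0.97006887055545/0.9741365116970463 = 0.9958243623016347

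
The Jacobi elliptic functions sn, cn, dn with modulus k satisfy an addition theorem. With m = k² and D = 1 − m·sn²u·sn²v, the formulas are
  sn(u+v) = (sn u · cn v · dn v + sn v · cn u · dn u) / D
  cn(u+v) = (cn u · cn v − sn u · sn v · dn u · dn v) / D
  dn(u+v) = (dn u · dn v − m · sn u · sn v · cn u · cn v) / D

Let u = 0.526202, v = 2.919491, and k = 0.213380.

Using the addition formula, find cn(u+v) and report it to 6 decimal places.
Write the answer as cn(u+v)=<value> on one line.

cn(u+v)=-0.964500

sn u = 0.5013484288983666, cn u = 0.8652454870388747, dn u = 0.9942614172156455
sn v = 0.2558024894433541, cn v = -0.96672906566141, dn v = 0.9985092294776347
m = k² = 0.0455310244
D = 1 − m·sn²u·sn²v = 0.9992511475214652
cn(u+v) = (cn u·cn v − sn u·sn v·dn u·dn v)/D = -0.9637780976601432/0.9992511475214652 = -0.9645003661498823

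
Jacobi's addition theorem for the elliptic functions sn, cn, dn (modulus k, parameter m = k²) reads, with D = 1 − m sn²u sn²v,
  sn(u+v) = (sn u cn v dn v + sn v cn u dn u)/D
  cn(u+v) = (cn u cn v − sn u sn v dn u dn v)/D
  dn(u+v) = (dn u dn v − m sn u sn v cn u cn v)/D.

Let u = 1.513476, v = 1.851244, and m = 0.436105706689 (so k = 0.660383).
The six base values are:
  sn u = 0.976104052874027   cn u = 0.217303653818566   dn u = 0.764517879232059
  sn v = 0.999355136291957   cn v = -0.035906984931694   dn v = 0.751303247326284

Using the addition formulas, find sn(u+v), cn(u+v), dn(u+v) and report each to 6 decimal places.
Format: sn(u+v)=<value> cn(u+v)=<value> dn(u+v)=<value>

sn(u+v)=0.238782 cn(u+v)=-0.971073 dn(u+v)=0.987489

m = k² = 0.436105706689
D = 1 − m·sn²u·sn²v = 0.5850233126248923
sn(u+v) = (sn u·cn v·dn v + sn v·cn u·dn u)/D = 0.1396930031346524/0.5850233126248923 = 0.2387819427363937
cn(u+v) = (cn u·cn v − sn u·sn v·dn u·dn v)/D = -0.5681004675141752/0.5850233126248923 = -0.9710732123908236
dn(u+v) = (dn u·dn v − m·sn u·sn v·cn u·cn v)/D = 0.577704120312108/0.5850233126248923 = 0.9874890587181142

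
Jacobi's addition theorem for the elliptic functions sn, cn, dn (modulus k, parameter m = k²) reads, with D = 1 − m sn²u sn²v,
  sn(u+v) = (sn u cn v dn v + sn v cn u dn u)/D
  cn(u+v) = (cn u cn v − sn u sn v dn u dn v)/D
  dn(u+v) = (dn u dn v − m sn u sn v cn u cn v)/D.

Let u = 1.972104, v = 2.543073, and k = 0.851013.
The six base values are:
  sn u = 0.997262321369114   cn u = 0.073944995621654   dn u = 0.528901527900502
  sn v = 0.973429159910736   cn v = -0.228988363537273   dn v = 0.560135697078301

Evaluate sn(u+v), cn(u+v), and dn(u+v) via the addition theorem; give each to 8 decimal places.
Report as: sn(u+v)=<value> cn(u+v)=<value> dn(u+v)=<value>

sn(u+v)=-0.28296612 cn(u+v)=-0.95912990 dn(u+v)=0.97057281

m = k² = 0.724223126169
D = 1 − m·sn²u·sn²v = 0.3175043087669142
sn(u+v) = (sn u·cn v·dn v + sn v·cn u·dn u)/D = -0.0898429638220118/0.3175043087669142 = -0.2829661246832627
cn(u+v) = (cn u·cn v − sn u·sn v·dn u·dn v)/D = -0.3045278771101797/0.3175043087669142 = -0.9591299037574296
dn(u+v) = (dn u·dn v − m·sn u·sn v·cn u·cn v)/D = 0.3081610490728788/0.3175043087669142 = 0.970572809766514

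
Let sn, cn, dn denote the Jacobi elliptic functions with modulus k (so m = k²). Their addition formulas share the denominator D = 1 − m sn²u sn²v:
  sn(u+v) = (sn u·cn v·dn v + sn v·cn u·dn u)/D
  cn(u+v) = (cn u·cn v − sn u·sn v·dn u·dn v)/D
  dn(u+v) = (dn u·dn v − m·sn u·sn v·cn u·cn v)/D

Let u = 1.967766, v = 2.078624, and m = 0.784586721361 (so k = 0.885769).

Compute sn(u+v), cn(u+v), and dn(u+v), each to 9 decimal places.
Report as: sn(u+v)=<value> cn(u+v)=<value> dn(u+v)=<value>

sn(u+v)=0.382592043 cn(u+v)=-0.923917382 dn(u+v)=0.940826662

sn u = 0.9928409530645311, cn u = 0.119443886063346, dn u = 0.4760324078921009
sn v = 0.9977263126961765, cn v = 0.06739588232000145, dn v = 0.4679498181764435
m = k² = 0.784586721361
D = 1 − m·sn²u·sn²v = 0.2301197635453546
sn(u+v) = (sn u·cn v·dn v + sn v·cn u·dn u)/D = 0.08804199037540384/0.2301197635453546 = 0.3825920425911246
cn(u+v) = (cn u·cn v − sn u·sn v·dn u·dn v)/D = -0.2126116495042245/0.2301197635453546 = -0.9239173820996935
dn(u+v) = (dn u·dn v − m·sn u·sn v·cn u·cn v)/D = 0.2165028089530559/0.2301197635453546 = 0.9408266618107536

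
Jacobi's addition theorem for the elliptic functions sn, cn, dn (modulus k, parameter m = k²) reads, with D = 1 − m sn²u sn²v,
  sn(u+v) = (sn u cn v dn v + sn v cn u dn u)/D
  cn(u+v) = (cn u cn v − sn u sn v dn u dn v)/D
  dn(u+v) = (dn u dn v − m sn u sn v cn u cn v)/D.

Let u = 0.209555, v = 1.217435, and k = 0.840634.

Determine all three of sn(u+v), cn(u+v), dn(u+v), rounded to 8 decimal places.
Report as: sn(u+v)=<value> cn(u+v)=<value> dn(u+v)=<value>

sn u = 0.2069752680630278, cn u = 0.9783461751395759, dn u = 0.9847473402762873
sn v = 0.8723522020340227, cn v = 0.4888779352828185, dn v = 0.6798740277567076
m = k² = 0.706665521956
D = 1 − m·sn²u·sn²v = 0.976962543216092
sn(u+v) = (sn u·cn v·dn v + sn v·cn u·dn u)/D = 0.9092383578240081/0.976962543216092 = 0.930678831176945
cn(u+v) = (cn u·cn v − sn u·sn v·dn u·dn v)/D = 0.3574093164828743/0.976962543216092 = 0.3658372769403298
dn(u+v) = (dn u·dn v − m·sn u·sn v·cn u·cn v)/D = 0.6084778171663263/0.976962543216092 = 0.6228261476261516

sn(u+v)=0.93067883 cn(u+v)=0.36583728 dn(u+v)=0.62282615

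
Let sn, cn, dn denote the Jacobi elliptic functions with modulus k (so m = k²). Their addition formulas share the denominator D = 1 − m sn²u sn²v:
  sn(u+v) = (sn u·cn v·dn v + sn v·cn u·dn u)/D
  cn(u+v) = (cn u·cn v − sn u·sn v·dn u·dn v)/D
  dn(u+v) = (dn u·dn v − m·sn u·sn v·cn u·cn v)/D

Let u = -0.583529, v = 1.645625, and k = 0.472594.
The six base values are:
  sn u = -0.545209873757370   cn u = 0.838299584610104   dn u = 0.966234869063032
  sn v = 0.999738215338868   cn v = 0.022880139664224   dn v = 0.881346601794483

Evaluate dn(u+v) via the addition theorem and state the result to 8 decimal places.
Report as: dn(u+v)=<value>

m = k² = 0.223345088836
D = 1 − m·sn²u·sn²v = 0.9336445775038548
dn(u+v) = (dn u·dn v − m·sn u·sn v·cn u·cn v)/D = 0.8539228046746816/0.9336445775038548 = 0.9146122895692135

dn(u+v)=0.91461229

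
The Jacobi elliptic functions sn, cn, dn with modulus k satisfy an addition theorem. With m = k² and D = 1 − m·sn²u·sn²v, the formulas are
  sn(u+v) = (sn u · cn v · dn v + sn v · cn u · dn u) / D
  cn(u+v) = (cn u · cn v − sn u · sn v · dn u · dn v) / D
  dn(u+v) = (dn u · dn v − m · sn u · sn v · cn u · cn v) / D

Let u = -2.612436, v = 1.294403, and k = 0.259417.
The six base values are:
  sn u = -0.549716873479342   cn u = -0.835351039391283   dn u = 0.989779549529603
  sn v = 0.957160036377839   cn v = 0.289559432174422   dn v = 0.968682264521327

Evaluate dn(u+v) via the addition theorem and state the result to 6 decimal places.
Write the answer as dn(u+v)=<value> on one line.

m = k² = 0.067297179889
D = 1 − m·sn²u·sn²v = 0.9813686589407126
dn(u+v) = (dn u·dn v − m·sn u·sn v·cn u·cn v)/D = 0.9502168982358074/0.9813686589407126 = 0.9682568213065513

dn(u+v)=0.968257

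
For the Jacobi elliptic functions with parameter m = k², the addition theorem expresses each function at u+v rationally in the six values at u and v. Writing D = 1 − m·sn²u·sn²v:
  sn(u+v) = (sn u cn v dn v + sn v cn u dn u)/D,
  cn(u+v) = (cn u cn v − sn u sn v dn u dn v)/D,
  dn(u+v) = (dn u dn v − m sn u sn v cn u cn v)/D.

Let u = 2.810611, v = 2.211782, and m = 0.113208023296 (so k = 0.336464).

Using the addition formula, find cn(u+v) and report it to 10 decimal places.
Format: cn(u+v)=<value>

sn u = 0.4119916654673138, cn u = -0.9111876138235578, dn u = 0.9903455935982244
sn v = 0.8460059412655824, cn v = -0.5331734683415294, dn v = 0.9586313516452976
m = k² = 0.113208023296
D = 1 − m·sn²u·sn²v = 0.9862468907117506
cn(u+v) = (cn u·cn v − sn u·sn v·dn u·dn v)/D = 0.1549184102884678/0.9862468907117506 = 0.1570787312461557

cn(u+v)=0.1570787312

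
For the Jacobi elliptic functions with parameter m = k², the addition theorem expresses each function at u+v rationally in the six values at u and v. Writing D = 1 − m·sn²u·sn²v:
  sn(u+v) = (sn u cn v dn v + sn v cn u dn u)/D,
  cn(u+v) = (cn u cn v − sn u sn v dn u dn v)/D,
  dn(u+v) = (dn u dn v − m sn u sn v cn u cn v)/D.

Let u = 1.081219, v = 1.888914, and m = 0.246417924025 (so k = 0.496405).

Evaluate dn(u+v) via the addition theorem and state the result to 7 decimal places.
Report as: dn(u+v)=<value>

sn u = 0.862544547508357, cn u = 0.5059811296516933, dn u = 0.903697532289677
sn v = 0.9841376740609302, cn v = -0.1774064217945402, dn v = 0.8725466158225795
m = k² = 0.246417924025
D = 1 − m·sn²u·sn²v = 0.8224392062519891
dn(u+v) = (dn u·dn v − m·sn u·sn v·cn u·cn v)/D = 0.807294667379228/0.8224392062519891 = 0.9815858257271348

dn(u+v)=0.9815858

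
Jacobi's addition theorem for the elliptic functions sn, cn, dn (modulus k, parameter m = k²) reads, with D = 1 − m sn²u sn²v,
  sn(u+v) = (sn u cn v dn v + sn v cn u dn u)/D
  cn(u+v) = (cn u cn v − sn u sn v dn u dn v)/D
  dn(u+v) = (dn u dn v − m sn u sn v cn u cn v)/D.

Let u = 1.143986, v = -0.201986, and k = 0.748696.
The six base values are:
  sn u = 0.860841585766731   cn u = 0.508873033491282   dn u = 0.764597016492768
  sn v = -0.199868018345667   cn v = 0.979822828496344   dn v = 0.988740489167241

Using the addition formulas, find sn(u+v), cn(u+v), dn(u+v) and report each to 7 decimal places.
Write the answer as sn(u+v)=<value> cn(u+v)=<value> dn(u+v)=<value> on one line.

sn(u+v)=0.7689700 cn(u+v)=0.6392848 dn(u+v)=0.8176435

m = k² = 0.560545700416
D = 1 − m·sn²u·sn²v = 0.9834062662872099
sn(u+v) = (sn u·cn v·dn v + sn v·cn u·dn u)/D = 0.7562099438143252/0.9834062662872099 = 0.7689700276868781
cn(u+v) = (cn u·cn v − sn u·sn v·dn u·dn v)/D = 0.6286767098034457/0.9834062662872099 = 0.6392848320734991
dn(u+v) = (dn u·dn v − m·sn u·sn v·cn u·cn v)/D = 0.804075789700355/0.9834062662872099 = 0.8176435490248541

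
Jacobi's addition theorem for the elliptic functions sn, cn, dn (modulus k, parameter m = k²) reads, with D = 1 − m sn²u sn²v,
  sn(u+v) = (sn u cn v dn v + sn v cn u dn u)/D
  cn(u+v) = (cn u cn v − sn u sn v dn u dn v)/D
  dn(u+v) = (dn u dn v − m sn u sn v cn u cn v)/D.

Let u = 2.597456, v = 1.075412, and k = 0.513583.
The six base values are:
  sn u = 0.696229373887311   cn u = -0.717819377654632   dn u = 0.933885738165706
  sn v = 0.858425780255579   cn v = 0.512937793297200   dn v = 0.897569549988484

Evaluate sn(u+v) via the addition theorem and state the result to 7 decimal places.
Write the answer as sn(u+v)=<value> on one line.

sn(u+v)=-0.2814288

m = k² = 0.263767497889
D = 1 − m·sn²u·sn²v = 0.9057825235444028
sn(u+v) = (sn u·cn v·dn v + sn v·cn u·dn u)/D = -0.254913249534212/0.9057825235444028 = -0.2814287568021462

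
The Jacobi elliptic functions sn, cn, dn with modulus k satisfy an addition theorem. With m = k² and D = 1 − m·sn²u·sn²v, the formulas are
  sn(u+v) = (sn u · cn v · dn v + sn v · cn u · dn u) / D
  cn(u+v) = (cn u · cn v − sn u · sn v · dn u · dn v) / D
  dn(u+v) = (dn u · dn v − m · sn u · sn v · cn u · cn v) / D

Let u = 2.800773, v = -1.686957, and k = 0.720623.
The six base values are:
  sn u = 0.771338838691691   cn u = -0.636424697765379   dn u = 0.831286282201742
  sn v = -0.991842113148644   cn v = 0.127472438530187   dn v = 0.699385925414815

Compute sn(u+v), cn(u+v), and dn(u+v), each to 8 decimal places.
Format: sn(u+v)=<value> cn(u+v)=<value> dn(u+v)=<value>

m = k² = 0.519297508129
D = 1 − m·sn²u·sn²v = 0.6960572934358085
sn(u+v) = (sn u·cn v·dn v + sn v·cn u·dn u)/D = 0.5935019130731944/0.6960572934358085 = 0.8526624441267033
cn(u+v) = (cn u·cn v − sn u·sn v·dn u·dn v)/D = 0.3636636288160278/0.6960572934358085 = 0.5224622056913558
dn(u+v) = (dn u·dn v − m·sn u·sn v·cn u·cn v)/D = 0.5491594065755981/0.6960572934358085 = 0.7889571903842746

sn(u+v)=0.85266244 cn(u+v)=0.52246221 dn(u+v)=0.78895719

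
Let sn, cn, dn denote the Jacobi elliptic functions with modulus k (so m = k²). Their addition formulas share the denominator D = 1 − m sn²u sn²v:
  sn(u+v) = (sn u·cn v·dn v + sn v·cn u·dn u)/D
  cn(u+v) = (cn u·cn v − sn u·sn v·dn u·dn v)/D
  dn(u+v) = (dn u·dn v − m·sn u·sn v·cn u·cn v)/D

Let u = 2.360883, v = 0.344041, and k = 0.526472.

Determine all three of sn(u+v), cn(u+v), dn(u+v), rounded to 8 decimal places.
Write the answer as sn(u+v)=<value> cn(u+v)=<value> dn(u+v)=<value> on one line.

sn(u+v)=0.63074665 cn(u+v)=-0.77598883 dn(u+v)=0.94325459

sn u = 0.8408888255814167, cn u = -0.5412078925997899, dn u = 0.8966676056014894
sn v = 0.3355665337654183, cn v = 0.9420165080382946, dn v = 0.9842707903347658
m = k² = 0.277172766784
D = 1 − m·sn²u·sn²v = 0.9779308806500361
sn(u+v) = (sn u·cn v·dn v + sn v·cn u·dn u)/D = 0.61682662752585/0.9779308806500361 = 0.6307466506383784
cn(u+v) = (cn u·cn v − sn u·sn v·dn u·dn v)/D = -0.7588634389032333/0.9779308806500361 = -0.7759888289843272
dn(u+v) = (dn u·dn v − m·sn u·sn v·cn u·cn v)/D = 0.9224377888930151/0.9779308806500361 = 0.9432545869498114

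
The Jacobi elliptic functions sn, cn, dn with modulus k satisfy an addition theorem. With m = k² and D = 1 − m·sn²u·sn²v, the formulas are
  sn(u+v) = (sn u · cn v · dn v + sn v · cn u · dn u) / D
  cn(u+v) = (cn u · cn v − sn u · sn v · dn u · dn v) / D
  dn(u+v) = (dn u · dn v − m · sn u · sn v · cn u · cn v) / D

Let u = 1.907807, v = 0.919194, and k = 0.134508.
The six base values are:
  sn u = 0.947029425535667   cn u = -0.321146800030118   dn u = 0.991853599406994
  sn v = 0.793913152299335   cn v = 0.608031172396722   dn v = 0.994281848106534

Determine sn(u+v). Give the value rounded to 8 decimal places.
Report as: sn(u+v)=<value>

sn(u+v)=0.32294807

m = k² = 0.018092402064
D = 1 − m·sn²u·sn²v = 0.9897725074798863
sn(u+v) = (sn u·cn v·dn v + sn v·cn u·dn u)/D = 0.3196451258395629/0.9897725074798863 = 0.3229480748595744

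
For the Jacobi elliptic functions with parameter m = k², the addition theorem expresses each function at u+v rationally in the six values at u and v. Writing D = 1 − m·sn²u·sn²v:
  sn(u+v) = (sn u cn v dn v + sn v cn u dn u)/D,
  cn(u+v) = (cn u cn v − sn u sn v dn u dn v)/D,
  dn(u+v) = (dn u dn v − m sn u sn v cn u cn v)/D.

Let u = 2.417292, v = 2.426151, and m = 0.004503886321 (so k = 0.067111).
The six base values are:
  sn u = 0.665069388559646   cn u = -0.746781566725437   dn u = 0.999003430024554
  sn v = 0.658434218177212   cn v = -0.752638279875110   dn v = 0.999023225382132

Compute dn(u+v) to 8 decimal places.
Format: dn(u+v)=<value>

m = k² = 0.004503886321
D = 1 − m·sn²u·sn²v = 0.9991363334029528
dn(u+v) = (dn u·dn v − m·sn u·sn v·cn u·cn v)/D = 0.9969191008384021/0.9991363334029528 = 0.9977808508304377

dn(u+v)=0.99778085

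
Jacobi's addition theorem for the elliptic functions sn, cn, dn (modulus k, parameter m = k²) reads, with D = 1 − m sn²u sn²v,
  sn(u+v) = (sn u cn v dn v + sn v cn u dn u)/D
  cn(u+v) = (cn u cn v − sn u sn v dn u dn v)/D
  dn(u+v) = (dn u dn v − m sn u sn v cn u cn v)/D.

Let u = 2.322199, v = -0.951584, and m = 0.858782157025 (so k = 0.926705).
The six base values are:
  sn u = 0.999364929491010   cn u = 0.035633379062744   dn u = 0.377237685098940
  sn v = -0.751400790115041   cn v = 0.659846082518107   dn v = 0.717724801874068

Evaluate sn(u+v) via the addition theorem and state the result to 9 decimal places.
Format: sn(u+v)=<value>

sn(u+v)=0.898093091

m = k² = 0.858782157025
D = 1 − m·sn²u·sn²v = 0.5157445503532847
sn(u+v) = (sn u·cn v·dn v + sn v·cn u·dn u)/D = 0.4631866172865781/0.5157445503532847 = 0.898093090793292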